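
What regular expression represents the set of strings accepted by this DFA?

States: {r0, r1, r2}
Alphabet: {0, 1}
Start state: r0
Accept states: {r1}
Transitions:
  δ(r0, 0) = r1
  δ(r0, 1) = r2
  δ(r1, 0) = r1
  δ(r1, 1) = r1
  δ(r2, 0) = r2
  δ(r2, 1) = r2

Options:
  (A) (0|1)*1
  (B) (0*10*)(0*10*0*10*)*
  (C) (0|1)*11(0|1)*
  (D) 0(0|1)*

Check each option against the DFA on short strings; one disagreement eliminates an option:
  (A) (0|1)*1: on '0' the DFA goes r0 → r1 and accepts (r1 ∈ Accept), but the regex does not match it → eliminate
  (B) (0*10*)(0*10*0*10*)*: on '0' the DFA goes r0 → r1 and accepts (r1 ∈ Accept), but the regex does not match it → eliminate
  (C) (0|1)*11(0|1)*: on '0' the DFA goes r0 → r1 and accepts (r1 ∈ Accept), but the regex does not match it → eliminate
  (D) 0(0|1)*: agrees with the DFA on every string of length ≤ 6
Only (D) is consistent with the DFA.
(D) 0(0|1)*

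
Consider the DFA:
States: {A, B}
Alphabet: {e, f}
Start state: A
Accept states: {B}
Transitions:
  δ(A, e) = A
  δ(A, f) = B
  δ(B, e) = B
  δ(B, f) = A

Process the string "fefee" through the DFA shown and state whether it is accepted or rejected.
Processing string "fefee":
  A --f--> B
  B --e--> B
  B --f--> A
  A --e--> A
  A --e--> A
Final state: A
Accept states: {B}
No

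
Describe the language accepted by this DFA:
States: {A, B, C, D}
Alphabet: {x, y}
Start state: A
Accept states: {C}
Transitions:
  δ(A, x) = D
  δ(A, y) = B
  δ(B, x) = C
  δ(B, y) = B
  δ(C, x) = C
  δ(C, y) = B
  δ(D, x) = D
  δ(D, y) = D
Testing a few strings:
  'x' → reject
  'yx' → accept
  'xyxx' → reject
  'xx' → reject
State roles: A=no input read; B=started with y, last symbol y; C=started with y, last symbol x; D=started with x (dead)
All strings over {x,y} that start with y and end with x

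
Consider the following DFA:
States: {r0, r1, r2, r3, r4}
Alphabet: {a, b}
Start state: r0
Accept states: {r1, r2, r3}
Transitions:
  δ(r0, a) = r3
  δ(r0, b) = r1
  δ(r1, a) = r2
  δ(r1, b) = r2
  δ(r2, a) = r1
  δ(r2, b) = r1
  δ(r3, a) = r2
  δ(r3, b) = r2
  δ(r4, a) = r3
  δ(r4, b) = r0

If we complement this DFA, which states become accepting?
Complement accept states = All states \ Original accept states
= {r0, r1, r2, r3, r4} \ {r1, r2, r3}
{r0, r4}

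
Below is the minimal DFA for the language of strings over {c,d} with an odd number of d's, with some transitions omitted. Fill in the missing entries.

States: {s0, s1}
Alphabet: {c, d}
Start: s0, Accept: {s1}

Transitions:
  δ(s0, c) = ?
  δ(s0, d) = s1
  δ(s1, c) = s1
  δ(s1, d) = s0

From the language and accept set, identify what each state tracks — s0: even number of d's so far; s1: odd number of d's so far.
Each missing δ(q, a) is the state matching the new tracked value after reading a.
δ(s0, c) = s0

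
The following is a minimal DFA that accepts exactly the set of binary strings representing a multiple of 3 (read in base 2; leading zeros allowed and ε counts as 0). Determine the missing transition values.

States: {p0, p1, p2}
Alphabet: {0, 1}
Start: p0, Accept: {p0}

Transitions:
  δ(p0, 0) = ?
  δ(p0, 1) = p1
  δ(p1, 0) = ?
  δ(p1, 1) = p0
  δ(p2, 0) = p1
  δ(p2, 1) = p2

From the language and accept set, identify what each state tracks — p0: value ≡ 0 (mod 3); p1: value ≡ 1 (mod 3); p2: value ≡ 2 (mod 3).
Each missing δ(q, a) is the state matching the new tracked value after reading a.
δ(p0, 0) = p0; δ(p1, 0) = p2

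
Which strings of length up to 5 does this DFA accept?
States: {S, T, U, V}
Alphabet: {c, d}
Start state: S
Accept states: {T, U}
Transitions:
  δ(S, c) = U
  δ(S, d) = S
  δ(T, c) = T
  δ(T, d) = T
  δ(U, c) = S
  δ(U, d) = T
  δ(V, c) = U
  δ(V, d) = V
c, cd, dc, ccc, cdc, cdd, dcd, ddc, cccd, ccdc, cdcc, cdcd, cddc, cddd, dccc, dcdc, dcdd, ddcd, dddc, ccccc, cccdc, cccdd, ccdcd, ccddc, cdccc, cdccd, cdcdc, cdcdd, cddcc, cddcd, cdddc, cdddd, dcccd, dccdc, dcdcc, dcdcd, dcddc, dcddd, ddccc, ddcdc, ddcdd, dddcd, ddddc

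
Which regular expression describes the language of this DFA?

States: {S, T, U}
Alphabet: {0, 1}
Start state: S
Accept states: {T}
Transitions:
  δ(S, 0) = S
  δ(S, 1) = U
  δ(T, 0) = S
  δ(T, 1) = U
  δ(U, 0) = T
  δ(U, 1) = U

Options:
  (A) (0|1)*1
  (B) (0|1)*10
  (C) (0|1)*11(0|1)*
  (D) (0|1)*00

Check each option against the DFA on short strings; one disagreement eliminates an option:
  (A) (0|1)*1: on '1' the DFA goes S → U and rejects (U ∉ Accept), but the regex matches it → eliminate
  (B) (0|1)*10: agrees with the DFA on every string of length ≤ 6
  (C) (0|1)*11(0|1)*: on '10' the DFA goes S → U → T and accepts (T ∈ Accept), but the regex does not match it → eliminate
  (D) (0|1)*00: on '00' the DFA goes S → S → S and rejects (S ∉ Accept), but the regex matches it → eliminate
Only (B) is consistent with the DFA.
(B) (0|1)*10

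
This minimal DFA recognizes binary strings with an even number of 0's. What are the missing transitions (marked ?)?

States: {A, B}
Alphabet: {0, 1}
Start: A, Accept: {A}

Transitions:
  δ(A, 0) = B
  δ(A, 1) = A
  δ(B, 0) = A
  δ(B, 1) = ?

From the language and accept set, identify what each state tracks — A: even number of 0's so far; B: odd number of 0's so far.
Each missing δ(q, a) is the state matching the new tracked value after reading a.
δ(B, 1) = B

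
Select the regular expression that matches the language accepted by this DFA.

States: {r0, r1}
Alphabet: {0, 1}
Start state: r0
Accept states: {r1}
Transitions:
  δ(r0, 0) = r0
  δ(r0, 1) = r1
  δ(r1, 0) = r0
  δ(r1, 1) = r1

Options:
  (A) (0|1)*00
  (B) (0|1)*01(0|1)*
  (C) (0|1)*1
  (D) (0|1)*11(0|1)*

Check each option against the DFA on short strings; one disagreement eliminates an option:
  (A) (0|1)*00: on '1' the DFA goes r0 → r1 and accepts (r1 ∈ Accept), but the regex does not match it → eliminate
  (B) (0|1)*01(0|1)*: on '1' the DFA goes r0 → r1 and accepts (r1 ∈ Accept), but the regex does not match it → eliminate
  (C) (0|1)*1: agrees with the DFA on every string of length ≤ 6
  (D) (0|1)*11(0|1)*: on '1' the DFA goes r0 → r1 and accepts (r1 ∈ Accept), but the regex does not match it → eliminate
Only (C) is consistent with the DFA.
(C) (0|1)*1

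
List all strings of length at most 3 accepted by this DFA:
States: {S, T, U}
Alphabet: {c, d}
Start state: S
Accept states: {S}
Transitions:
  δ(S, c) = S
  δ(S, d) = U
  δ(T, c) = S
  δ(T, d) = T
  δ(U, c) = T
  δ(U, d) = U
ε, c, cc, ccc, dcc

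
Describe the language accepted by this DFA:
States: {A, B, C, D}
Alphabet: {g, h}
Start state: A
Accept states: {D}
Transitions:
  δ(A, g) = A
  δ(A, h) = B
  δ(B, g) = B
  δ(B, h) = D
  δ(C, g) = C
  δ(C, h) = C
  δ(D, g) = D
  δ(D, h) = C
Testing a few strings:
  'hghh' → reject
  'hhhg' → reject
  'g' → reject
  'hhgg' → accept
State roles: A=zero h's; B=one h; C=≥ three h's (dead); D=two h's
All strings over {g,h} containing exactly two h's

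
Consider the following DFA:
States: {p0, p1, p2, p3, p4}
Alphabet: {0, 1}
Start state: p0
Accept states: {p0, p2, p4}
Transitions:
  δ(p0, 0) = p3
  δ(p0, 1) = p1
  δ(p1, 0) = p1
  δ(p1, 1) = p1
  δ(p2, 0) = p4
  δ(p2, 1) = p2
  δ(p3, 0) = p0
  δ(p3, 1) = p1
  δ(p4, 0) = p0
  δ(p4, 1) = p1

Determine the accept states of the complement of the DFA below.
Complement accept states = All states \ Original accept states
= {p0, p1, p2, p3, p4} \ {p0, p2, p4}
{p1, p3}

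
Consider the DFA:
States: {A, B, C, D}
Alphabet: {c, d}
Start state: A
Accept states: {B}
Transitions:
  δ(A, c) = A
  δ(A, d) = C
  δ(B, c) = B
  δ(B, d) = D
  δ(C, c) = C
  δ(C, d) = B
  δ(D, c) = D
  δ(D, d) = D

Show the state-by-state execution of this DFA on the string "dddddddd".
read 'd': A → C
  read 'd': C → B
  read 'd': B → D
  read 'd': D → D
  read 'd': D → D
  read 'd': D → D
  read 'd': D → D
  read 'd': D → D
A -> C -> B -> D -> D -> D -> D -> D -> D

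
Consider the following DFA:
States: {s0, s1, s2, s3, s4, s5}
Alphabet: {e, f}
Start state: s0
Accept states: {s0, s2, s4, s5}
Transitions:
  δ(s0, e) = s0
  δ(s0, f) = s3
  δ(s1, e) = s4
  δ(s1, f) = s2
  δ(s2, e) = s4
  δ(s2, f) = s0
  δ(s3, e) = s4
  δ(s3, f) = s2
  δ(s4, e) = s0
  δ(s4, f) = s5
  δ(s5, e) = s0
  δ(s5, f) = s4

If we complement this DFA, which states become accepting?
Complement accept states = All states \ Original accept states
= {s0, s1, s2, s3, s4, s5} \ {s0, s2, s4, s5}
{s1, s3}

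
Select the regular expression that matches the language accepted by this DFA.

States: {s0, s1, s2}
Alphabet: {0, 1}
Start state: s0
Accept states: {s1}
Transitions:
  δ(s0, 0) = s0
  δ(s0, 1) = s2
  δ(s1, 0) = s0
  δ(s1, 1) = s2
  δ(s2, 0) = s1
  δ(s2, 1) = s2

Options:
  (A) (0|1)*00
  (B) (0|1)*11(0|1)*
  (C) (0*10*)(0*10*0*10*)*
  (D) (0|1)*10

Check each option against the DFA on short strings; one disagreement eliminates an option:
  (A) (0|1)*00: on '00' the DFA goes s0 → s0 → s0 and rejects (s0 ∉ Accept), but the regex matches it → eliminate
  (B) (0|1)*11(0|1)*: on '10' the DFA goes s0 → s2 → s1 and accepts (s1 ∈ Accept), but the regex does not match it → eliminate
  (C) (0*10*)(0*10*0*10*)*: on '1' the DFA goes s0 → s2 and rejects (s2 ∉ Accept), but the regex matches it → eliminate
  (D) (0|1)*10: agrees with the DFA on every string of length ≤ 6
Only (D) is consistent with the DFA.
(D) (0|1)*10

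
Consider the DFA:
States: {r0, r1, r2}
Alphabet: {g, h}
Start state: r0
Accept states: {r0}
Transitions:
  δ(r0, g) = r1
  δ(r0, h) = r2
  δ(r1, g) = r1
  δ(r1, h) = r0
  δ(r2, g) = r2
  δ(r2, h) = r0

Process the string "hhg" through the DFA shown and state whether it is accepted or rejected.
Processing string "hhg":
  r0 --h--> r2
  r2 --h--> r0
  r0 --g--> r1
Final state: r1
Accept states: {r0}
No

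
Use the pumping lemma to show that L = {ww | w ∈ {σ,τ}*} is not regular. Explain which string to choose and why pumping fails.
Assume L is regular with pumping length p. Idea: pumping the leading σ-block breaks the equality of the two halves.
Choose s = σ^p τ σ^p τ ∈ L (with w = σ^p τ). |s| = 2p+2 ≥ p. By the pumping lemma, s = xyz with |xy| ≤ p, |y| > 0, so y = σ^k with k ≥ 1, in the first σ-block. Then xy²z = σ^(p+k) τ σ^p τ, of length 2p+2+k. If k is odd this length is odd, so it cannot be of the form ww. If k is even, each half has length p+1+k/2 ≤ p+k, so the first half lies entirely inside the leading σ-block and contains no τ, while the second half ends in τ; the halves differ. Either way xy²z ∉ L.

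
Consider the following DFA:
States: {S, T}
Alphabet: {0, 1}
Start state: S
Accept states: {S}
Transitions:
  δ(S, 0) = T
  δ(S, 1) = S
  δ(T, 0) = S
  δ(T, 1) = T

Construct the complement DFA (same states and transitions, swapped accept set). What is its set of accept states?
Complement accept states = All states \ Original accept states
= {S, T} \ {S}
{T}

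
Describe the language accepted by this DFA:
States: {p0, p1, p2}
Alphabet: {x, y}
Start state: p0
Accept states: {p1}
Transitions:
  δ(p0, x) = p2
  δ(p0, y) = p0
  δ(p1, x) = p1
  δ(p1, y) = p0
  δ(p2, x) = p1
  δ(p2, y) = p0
Testing a few strings:
  'yxxy' → reject
  'x' → reject
  'xx' → accept
  'yy' → reject
State roles: p0=last symbol not x; p1=two trailing x's; p2=one trailing x
All strings over {x,y} ending with xx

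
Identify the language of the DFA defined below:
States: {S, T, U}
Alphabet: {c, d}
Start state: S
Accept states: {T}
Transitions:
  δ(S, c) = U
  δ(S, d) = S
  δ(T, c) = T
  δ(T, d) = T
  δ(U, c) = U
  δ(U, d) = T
Testing a few strings:
  'dcc' → reject
  'cd' → accept
  'ddc' → reject
  'd' → reject
State roles: S=no c seen yet; T=substring cd seen; U=seen a c, waiting for d
All strings over {c,d} containing the substring cd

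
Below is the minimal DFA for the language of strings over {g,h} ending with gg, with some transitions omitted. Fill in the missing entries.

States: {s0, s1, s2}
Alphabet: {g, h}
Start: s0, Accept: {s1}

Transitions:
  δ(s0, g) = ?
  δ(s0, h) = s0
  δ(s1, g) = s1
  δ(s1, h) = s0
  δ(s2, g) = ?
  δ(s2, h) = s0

From the language and accept set, identify what each state tracks — s0: last symbol not g; s1: two trailing g's; s2: one trailing g.
Each missing δ(q, a) is the state matching the new tracked value after reading a.
δ(s0, g) = s2; δ(s2, g) = s1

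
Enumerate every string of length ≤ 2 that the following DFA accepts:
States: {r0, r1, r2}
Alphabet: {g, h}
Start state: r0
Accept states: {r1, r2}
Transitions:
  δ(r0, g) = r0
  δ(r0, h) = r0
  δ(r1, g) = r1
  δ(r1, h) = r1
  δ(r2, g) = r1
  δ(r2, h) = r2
None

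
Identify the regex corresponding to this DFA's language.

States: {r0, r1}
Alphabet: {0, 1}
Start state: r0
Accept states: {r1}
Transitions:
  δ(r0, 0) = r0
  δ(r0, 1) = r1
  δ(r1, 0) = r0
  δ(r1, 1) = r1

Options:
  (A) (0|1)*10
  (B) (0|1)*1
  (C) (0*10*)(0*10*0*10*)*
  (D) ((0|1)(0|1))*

Check each option against the DFA on short strings; one disagreement eliminates an option:
  (A) (0|1)*10: on '1' the DFA goes r0 → r1 and accepts (r1 ∈ Accept), but the regex does not match it → eliminate
  (B) (0|1)*1: agrees with the DFA on every string of length ≤ 6
  (C) (0*10*)(0*10*0*10*)*: on '10' the DFA goes r0 → r1 → r0 and rejects (r0 ∉ Accept), but the regex matches it → eliminate
  (D) ((0|1)(0|1))*: on ε the DFA stays in r0 and rejects (r0 ∉ Accept), but the regex matches it → eliminate
Only (B) is consistent with the DFA.
(B) (0|1)*1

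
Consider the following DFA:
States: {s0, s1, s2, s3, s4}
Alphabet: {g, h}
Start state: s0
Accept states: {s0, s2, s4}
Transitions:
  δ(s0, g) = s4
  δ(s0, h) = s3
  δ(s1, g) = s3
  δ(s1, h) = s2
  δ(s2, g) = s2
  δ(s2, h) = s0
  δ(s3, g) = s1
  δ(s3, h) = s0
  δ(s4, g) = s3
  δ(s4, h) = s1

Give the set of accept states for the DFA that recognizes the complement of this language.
Complement accept states = All states \ Original accept states
= {s0, s1, s2, s3, s4} \ {s0, s2, s4}
{s1, s3}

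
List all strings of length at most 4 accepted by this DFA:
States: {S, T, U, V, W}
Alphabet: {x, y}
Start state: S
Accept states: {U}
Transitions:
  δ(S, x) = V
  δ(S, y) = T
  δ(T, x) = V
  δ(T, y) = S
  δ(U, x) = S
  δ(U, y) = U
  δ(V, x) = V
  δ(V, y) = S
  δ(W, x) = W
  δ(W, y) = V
None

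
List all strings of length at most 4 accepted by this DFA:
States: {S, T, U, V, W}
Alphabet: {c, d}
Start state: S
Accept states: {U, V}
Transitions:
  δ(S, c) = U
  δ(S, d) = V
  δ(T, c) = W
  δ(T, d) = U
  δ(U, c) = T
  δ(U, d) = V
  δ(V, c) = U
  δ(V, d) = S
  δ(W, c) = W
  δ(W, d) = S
c, d, cd, dc, ccd, cdc, dcd, ddc, ddd, ccdd, cdcd, cddc, cddd, dccd, dcdc, ddcd, dddc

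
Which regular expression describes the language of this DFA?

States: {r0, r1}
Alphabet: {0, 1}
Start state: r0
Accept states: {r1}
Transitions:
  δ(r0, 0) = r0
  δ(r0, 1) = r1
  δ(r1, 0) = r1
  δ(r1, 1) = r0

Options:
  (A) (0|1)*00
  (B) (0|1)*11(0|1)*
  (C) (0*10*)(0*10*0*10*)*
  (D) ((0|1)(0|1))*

Check each option against the DFA on short strings; one disagreement eliminates an option:
  (A) (0|1)*00: on '1' the DFA goes r0 → r1 and accepts (r1 ∈ Accept), but the regex does not match it → eliminate
  (B) (0|1)*11(0|1)*: on '1' the DFA goes r0 → r1 and accepts (r1 ∈ Accept), but the regex does not match it → eliminate
  (C) (0*10*)(0*10*0*10*)*: agrees with the DFA on every string of length ≤ 6
  (D) ((0|1)(0|1))*: on ε the DFA stays in r0 and rejects (r0 ∉ Accept), but the regex matches it → eliminate
Only (C) is consistent with the DFA.
(C) (0*10*)(0*10*0*10*)*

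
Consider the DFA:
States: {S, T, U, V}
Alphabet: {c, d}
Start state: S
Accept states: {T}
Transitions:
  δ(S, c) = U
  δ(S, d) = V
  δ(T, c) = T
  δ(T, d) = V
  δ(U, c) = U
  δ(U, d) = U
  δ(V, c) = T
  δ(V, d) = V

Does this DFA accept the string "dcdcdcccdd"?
Processing string "dcdcdcccdd":
  S --d--> V
  V --c--> T
  T --d--> V
  V --c--> T
  T --d--> V
  V --c--> T
  T --c--> T
  T --c--> T
  T --d--> V
  V --d--> V
Final state: V
Accept states: {T}
No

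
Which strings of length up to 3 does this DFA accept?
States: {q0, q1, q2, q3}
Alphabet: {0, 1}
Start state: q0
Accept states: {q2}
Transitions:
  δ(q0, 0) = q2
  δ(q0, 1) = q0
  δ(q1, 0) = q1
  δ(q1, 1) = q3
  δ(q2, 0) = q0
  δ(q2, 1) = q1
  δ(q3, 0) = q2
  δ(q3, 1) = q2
0, 10, 000, 110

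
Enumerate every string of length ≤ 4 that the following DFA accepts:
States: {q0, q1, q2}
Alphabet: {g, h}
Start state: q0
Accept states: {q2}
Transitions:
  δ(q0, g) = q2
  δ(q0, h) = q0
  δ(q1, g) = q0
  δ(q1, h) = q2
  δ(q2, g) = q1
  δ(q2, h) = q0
g, hg, ggh, ghg, hhg, gggg, ghhg, hggh, hghg, hhhg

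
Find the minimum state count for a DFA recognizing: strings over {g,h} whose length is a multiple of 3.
By Myhill–Nerode, count the distinguishable equivalence classes: 3 classes — one per residue of the length mod 3; class i is distinguished from class j by any string of length (3 − i) mod 3.
3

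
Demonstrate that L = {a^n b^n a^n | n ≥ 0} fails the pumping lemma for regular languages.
Assume L is regular with pumping length p. Idea: pumping the first a-block unbalances it against the other two.
Choose s = a^p b^p a^p ∈ L (|s| = 3p ≥ p). By the pumping lemma, s = xyz with |xy| ≤ p, |y| > 0, so y = a^k with k ≥ 1, inside the first a-block. Then xy²z = a^(p+k) b^p a^p. The first block has length p+k ≠ p, so the three block lengths are no longer equal and xy²z ∉ L.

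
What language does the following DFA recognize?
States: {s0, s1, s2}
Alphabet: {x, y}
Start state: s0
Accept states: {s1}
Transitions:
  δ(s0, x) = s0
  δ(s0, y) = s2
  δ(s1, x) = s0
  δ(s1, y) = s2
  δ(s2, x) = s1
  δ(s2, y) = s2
Testing a few strings:
  'yxx' → reject
  'yxy' → reject
  'xxxy' → reject
  'xy' → reject
State roles: s0=no suffix match; s1=suffix is yx; s2=one trailing y
All strings over {x,y} ending with yx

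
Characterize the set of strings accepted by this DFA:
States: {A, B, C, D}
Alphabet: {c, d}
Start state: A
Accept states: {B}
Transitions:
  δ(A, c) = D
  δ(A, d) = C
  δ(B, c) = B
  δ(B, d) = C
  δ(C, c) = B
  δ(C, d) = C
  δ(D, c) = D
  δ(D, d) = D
Testing a few strings:
  'dd' → reject
  'cdc' → reject
  'c' → reject
  'cddc' → reject
State roles: A=no input read; B=started with d, last symbol c; C=started with d, last symbol d; D=started with c (dead)
All strings over {c,d} that start with d and end with c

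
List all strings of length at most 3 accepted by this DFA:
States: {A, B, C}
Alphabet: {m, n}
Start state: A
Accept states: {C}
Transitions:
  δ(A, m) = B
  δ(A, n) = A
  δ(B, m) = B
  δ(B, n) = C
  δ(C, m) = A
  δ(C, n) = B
mn, mmn, nmn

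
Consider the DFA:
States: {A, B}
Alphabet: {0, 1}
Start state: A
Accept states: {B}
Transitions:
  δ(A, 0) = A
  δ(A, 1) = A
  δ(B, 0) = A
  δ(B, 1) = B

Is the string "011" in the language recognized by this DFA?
Processing string "011":
  A --0--> A
  A --1--> A
  A --1--> A
Final state: A
Accept states: {B}
No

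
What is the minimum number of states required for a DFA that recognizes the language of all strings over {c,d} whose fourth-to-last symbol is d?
By Myhill–Nerode, count the distinguishable equivalence classes: 2^4 = 16 classes — the DFA must remember the last 4 symbols read; every pair of distinct length-4 suffixes is distinguishable by some continuation.
16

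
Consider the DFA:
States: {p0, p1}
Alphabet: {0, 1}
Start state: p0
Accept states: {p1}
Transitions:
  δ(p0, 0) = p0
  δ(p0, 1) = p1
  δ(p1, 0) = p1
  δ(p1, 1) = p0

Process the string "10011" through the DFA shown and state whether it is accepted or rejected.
Processing string "10011":
  p0 --1--> p1
  p1 --0--> p1
  p1 --0--> p1
  p1 --1--> p0
  p0 --1--> p1
Final state: p1
Accept states: {p1}
Yes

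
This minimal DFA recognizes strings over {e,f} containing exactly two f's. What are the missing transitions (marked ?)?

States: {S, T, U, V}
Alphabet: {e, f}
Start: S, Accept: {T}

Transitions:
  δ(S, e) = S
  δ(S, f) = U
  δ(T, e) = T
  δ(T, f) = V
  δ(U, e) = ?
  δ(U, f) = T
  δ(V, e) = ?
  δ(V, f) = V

From the language and accept set, identify what each state tracks — S: zero f's; T: two f's; U: one f; V: ≥ three f's (dead).
Each missing δ(q, a) is the state matching the new tracked value after reading a.
δ(U, e) = U; δ(V, e) = V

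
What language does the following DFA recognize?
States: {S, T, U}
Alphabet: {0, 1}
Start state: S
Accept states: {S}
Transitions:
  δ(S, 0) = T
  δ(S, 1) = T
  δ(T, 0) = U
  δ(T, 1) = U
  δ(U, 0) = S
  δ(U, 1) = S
Testing a few strings:
  '101' → accept
  '110' → accept
  '10' → reject
  '0001' → reject
State roles: S=length ≡ 0 (mod 3); T=length ≡ 1 (mod 3); U=length ≡ 2 (mod 3)
All binary strings whose length is a multiple of 3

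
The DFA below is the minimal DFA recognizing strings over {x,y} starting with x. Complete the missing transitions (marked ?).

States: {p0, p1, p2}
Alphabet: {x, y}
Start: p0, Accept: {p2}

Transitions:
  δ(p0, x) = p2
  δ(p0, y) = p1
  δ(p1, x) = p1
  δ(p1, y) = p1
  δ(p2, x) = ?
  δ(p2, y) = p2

From the language and accept set, identify what each state tracks — p0: no input read; p1: started with y (dead); p2: started with x.
Each missing δ(q, a) is the state matching the new tracked value after reading a.
δ(p2, x) = p2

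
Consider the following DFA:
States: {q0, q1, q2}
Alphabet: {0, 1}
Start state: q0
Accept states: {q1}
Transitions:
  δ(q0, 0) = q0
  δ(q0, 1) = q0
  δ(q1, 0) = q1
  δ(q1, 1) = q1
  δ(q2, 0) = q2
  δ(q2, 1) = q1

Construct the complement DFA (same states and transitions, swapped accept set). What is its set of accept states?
Complement accept states = All states \ Original accept states
= {q0, q1, q2} \ {q1}
{q0, q2}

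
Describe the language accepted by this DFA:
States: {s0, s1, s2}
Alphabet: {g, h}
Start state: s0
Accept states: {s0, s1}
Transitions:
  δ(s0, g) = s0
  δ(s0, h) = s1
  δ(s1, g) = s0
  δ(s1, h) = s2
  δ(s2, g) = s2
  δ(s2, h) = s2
Testing a few strings:
  'g' → accept
  'gh' → accept
  'ghgh' → accept
  'ggh' → accept
State roles: s0=last symbol not h (ok); s1=last symbol h (ok); s2=saw hh (dead)
All strings over {g,h} with no two consecutive h's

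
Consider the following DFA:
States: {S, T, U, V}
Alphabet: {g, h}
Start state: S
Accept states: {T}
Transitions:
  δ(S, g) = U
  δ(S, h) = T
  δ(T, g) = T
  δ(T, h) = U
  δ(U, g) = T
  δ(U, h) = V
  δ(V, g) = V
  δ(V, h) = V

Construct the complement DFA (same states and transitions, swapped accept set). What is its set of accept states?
Complement accept states = All states \ Original accept states
= {S, T, U, V} \ {T}
{S, U, V}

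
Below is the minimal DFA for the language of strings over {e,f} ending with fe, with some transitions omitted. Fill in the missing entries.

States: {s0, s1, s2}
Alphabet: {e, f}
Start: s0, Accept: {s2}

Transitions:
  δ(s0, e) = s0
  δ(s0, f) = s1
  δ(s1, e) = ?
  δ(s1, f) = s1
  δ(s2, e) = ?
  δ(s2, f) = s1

From the language and accept set, identify what each state tracks — s0: no suffix match; s1: one trailing f; s2: suffix is fe.
Each missing δ(q, a) is the state matching the new tracked value after reading a.
δ(s1, e) = s2; δ(s2, e) = s0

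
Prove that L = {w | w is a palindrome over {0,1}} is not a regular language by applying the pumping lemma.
Assume L is regular with pumping length p. Idea: pumping the leading 0-block breaks the symmetry.
Choose s = 0^p 1 0^p (a palindrome of length 2p+1 ≥ p). By the pumping lemma, s = xyz with |xy| ≤ p, |y| > 0, so y = 0^k with k > 0 (xy lies entirely in the first 0^p). Then xy²z = 0^(p+k) 1 0^p, which is not a palindrome since p+k ≠ p.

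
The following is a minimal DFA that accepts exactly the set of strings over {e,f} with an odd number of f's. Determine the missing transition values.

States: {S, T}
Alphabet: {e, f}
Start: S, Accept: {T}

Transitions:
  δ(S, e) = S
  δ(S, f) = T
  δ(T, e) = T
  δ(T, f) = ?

From the language and accept set, identify what each state tracks — S: even number of f's so far; T: odd number of f's so far.
Each missing δ(q, a) is the state matching the new tracked value after reading a.
δ(T, f) = S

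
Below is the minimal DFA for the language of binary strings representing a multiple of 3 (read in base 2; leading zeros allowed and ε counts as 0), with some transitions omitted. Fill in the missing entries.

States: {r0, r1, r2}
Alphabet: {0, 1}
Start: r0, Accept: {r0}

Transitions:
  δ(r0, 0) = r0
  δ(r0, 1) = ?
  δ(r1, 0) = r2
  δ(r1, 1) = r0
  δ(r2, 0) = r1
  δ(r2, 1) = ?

From the language and accept set, identify what each state tracks — r0: value ≡ 0 (mod 3); r1: value ≡ 1 (mod 3); r2: value ≡ 2 (mod 3).
Each missing δ(q, a) is the state matching the new tracked value after reading a.
δ(r0, 1) = r1; δ(r2, 1) = r2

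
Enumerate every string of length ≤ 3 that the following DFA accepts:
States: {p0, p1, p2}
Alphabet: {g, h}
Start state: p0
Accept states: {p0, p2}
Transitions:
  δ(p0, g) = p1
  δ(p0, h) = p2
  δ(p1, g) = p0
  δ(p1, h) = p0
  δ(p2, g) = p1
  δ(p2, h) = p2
ε, h, gg, gh, hh, ggh, ghh, hgg, hgh, hhh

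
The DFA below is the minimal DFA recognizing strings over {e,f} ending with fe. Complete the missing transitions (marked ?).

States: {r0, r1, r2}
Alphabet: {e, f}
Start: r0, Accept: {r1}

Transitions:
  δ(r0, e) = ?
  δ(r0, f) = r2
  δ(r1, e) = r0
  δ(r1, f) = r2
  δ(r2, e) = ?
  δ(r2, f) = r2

From the language and accept set, identify what each state tracks — r0: no suffix match; r1: suffix is fe; r2: one trailing f.
Each missing δ(q, a) is the state matching the new tracked value after reading a.
δ(r0, e) = r0; δ(r2, e) = r1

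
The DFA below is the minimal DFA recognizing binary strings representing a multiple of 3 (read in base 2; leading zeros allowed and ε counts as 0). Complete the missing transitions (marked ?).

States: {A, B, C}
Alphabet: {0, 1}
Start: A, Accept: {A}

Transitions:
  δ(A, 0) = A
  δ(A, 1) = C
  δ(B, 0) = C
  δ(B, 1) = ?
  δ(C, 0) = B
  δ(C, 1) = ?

From the language and accept set, identify what each state tracks — A: value ≡ 0 (mod 3); B: value ≡ 2 (mod 3); C: value ≡ 1 (mod 3).
Each missing δ(q, a) is the state matching the new tracked value after reading a.
δ(B, 1) = B; δ(C, 1) = A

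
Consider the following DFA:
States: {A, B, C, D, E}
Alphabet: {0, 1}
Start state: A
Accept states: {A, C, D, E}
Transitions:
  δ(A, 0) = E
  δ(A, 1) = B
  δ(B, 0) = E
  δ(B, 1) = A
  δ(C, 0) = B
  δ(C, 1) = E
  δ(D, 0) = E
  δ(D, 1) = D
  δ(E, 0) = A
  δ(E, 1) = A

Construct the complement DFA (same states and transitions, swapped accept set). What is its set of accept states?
Complement accept states = All states \ Original accept states
= {A, B, C, D, E} \ {A, C, D, E}
{B}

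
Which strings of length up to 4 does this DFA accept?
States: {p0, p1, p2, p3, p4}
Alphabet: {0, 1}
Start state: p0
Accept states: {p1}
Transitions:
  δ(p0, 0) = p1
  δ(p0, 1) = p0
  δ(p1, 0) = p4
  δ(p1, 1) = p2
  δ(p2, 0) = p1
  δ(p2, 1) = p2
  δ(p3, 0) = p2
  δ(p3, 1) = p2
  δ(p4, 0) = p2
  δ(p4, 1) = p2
0, 10, 010, 110, 0000, 0010, 0110, 1010, 1110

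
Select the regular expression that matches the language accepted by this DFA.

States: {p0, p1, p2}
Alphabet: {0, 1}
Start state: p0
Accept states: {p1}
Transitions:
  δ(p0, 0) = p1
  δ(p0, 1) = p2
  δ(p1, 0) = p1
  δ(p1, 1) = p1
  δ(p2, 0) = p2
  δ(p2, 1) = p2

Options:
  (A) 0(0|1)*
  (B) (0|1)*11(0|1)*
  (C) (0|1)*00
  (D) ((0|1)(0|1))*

Check each option against the DFA on short strings; one disagreement eliminates an option:
  (A) 0(0|1)*: agrees with the DFA on every string of length ≤ 6
  (B) (0|1)*11(0|1)*: on '0' the DFA goes p0 → p1 and accepts (p1 ∈ Accept), but the regex does not match it → eliminate
  (C) (0|1)*00: on '0' the DFA goes p0 → p1 and accepts (p1 ∈ Accept), but the regex does not match it → eliminate
  (D) ((0|1)(0|1))*: on ε the DFA stays in p0 and rejects (p0 ∉ Accept), but the regex matches it → eliminate
Only (A) is consistent with the DFA.
(A) 0(0|1)*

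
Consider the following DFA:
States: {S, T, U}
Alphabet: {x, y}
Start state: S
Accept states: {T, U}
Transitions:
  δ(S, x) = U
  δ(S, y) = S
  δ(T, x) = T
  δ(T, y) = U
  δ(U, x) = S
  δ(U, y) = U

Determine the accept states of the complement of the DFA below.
Complement accept states = All states \ Original accept states
= {S, T, U} \ {T, U}
{S}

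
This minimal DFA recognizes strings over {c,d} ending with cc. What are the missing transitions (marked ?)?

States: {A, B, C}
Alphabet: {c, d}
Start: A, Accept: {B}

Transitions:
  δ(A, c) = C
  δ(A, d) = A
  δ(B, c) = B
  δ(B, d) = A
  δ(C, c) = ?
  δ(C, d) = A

From the language and accept set, identify what each state tracks — A: last symbol not c; B: two trailing c's; C: one trailing c.
Each missing δ(q, a) is the state matching the new tracked value after reading a.
δ(C, c) = B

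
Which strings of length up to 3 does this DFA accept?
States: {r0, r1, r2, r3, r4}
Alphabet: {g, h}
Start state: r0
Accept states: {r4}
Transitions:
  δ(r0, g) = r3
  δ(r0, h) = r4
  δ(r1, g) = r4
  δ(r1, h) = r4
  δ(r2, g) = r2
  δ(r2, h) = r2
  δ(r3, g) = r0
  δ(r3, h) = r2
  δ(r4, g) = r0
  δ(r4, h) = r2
h, ggh, hgh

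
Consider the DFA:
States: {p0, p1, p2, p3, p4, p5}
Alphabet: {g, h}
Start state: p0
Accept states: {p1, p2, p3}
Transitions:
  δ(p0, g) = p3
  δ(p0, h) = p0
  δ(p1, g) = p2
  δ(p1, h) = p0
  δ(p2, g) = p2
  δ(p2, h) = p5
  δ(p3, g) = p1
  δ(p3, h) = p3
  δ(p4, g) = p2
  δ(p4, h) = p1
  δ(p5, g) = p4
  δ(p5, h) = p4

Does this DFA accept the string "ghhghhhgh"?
Processing string "ghhghhhgh":
  p0 --g--> p3
  p3 --h--> p3
  p3 --h--> p3
  p3 --g--> p1
  p1 --h--> p0
  p0 --h--> p0
  p0 --h--> p0
  p0 --g--> p3
  p3 --h--> p3
Final state: p3
Accept states: {p1, p2, p3}
Yes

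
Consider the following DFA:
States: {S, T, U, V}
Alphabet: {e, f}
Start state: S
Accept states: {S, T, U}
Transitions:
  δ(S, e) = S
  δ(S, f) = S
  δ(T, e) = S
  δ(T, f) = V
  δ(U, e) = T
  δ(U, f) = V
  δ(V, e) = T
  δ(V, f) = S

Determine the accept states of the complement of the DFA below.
Complement accept states = All states \ Original accept states
= {S, T, U, V} \ {S, T, U}
{V}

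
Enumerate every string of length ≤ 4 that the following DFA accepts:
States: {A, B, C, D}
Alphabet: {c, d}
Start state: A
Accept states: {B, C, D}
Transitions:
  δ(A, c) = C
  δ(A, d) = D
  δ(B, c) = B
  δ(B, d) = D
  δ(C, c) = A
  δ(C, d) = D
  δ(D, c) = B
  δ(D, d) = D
c, d, cd, dc, dd, ccc, ccd, cdc, cdd, dcc, dcd, ddc, ddd, cccd, ccdc, ccdd, cdcc, cdcd, cddc, cddd, dccc, dccd, dcdc, dcdd, ddcc, ddcd, dddc, dddd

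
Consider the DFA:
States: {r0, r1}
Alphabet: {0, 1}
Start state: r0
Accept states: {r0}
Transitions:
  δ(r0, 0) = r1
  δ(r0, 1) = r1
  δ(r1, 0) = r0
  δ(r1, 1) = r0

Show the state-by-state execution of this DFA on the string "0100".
read '0': r0 → r1
  read '1': r1 → r0
  read '0': r0 → r1
  read '0': r1 → r0
r0 -> r1 -> r0 -> r1 -> r0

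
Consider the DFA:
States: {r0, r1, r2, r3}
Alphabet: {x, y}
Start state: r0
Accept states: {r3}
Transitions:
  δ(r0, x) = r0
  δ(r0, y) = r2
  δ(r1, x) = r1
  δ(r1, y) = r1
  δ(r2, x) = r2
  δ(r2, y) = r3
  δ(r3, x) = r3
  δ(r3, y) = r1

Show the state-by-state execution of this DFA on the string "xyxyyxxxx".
read 'x': r0 → r0
  read 'y': r0 → r2
  read 'x': r2 → r2
  read 'y': r2 → r3
  read 'y': r3 → r1
  read 'x': r1 → r1
  read 'x': r1 → r1
  read 'x': r1 → r1
  read 'x': r1 → r1
r0 -> r0 -> r2 -> r2 -> r3 -> r1 -> r1 -> r1 -> r1 -> r1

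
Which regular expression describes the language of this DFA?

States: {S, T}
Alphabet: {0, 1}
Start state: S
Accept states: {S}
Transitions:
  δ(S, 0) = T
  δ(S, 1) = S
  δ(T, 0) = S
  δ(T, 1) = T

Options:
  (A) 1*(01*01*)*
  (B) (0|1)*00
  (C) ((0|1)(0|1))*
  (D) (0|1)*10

Check each option against the DFA on short strings; one disagreement eliminates an option:
  (A) 1*(01*01*)*: agrees with the DFA on every string of length ≤ 6
  (B) (0|1)*00: on ε the DFA stays in S and accepts (S ∈ Accept), but the regex does not match it → eliminate
  (C) ((0|1)(0|1))*: on '1' the DFA goes S → S and accepts (S ∈ Accept), but the regex does not match it → eliminate
  (D) (0|1)*10: on ε the DFA stays in S and accepts (S ∈ Accept), but the regex does not match it → eliminate
Only (A) is consistent with the DFA.
(A) 1*(01*01*)*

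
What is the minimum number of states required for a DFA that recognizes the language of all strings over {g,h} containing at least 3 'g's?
By Myhill–Nerode, count the distinguishable equivalence classes: 4 classes — having seen 0, 1, 2, or ≥3 copies of 'g'; any two classes i < j (j ≤ 3) are distinguished by the string g^(3−j), which takes class j to 3 copies (accepted) but leaves class i below 3 (rejected).
4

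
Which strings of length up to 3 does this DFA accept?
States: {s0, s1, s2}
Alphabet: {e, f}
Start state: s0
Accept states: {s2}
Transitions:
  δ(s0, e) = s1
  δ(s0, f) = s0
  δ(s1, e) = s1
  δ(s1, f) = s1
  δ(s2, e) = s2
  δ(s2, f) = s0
None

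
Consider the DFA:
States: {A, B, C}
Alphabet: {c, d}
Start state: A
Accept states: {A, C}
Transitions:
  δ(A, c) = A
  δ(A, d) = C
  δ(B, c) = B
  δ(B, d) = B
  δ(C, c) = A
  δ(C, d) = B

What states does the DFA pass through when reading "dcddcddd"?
read 'd': A → C
  read 'c': C → A
  read 'd': A → C
  read 'd': C → B
  read 'c': B → B
  read 'd': B → B
  read 'd': B → B
  read 'd': B → B
A -> C -> A -> C -> B -> B -> B -> B -> B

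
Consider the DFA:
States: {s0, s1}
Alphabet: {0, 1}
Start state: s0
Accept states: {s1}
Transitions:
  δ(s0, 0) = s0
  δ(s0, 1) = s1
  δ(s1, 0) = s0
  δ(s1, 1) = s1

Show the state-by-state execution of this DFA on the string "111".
read '1': s0 → s1
  read '1': s1 → s1
  read '1': s1 → s1
s0 -> s1 -> s1 -> s1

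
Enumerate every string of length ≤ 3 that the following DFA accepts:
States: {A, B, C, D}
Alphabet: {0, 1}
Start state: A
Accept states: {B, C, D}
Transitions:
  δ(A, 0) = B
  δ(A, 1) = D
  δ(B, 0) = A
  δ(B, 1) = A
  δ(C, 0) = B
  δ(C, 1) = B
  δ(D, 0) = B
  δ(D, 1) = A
0, 1, 10, 000, 001, 010, 011, 110, 111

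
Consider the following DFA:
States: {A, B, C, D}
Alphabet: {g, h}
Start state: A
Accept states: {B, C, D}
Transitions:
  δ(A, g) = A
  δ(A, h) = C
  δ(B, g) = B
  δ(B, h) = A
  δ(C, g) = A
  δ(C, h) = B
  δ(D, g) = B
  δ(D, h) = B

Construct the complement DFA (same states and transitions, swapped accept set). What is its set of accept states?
Complement accept states = All states \ Original accept states
= {A, B, C, D} \ {B, C, D}
{A}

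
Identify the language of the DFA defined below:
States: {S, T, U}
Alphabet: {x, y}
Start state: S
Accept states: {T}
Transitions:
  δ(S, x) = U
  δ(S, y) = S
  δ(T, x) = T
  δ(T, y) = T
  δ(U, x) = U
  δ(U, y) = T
Testing a few strings:
  'xyxy' → accept
  'xxxx' → reject
  'yyx' → reject
  'y' → reject
State roles: S=no x seen yet; T=substring xy seen; U=seen a x, waiting for y
All strings over {x,y} containing the substring xy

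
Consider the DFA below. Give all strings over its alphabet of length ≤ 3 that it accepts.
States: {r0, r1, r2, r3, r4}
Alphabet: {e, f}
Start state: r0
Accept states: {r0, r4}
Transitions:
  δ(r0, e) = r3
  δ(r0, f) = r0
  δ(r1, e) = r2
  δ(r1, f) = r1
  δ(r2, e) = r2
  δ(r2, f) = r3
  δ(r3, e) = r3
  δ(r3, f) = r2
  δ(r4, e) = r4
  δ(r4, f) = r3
ε, f, ff, fff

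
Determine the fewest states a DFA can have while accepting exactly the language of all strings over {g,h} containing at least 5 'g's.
By Myhill–Nerode, count the distinguishable equivalence classes: 6 classes — having seen 0, 1, …, 4, or ≥5 copies of 'g'; any two classes i < j (j ≤ 5) are distinguished by the string g^(5−j), which takes class j to 5 copies (accepted) but leaves class i below 5 (rejected).
6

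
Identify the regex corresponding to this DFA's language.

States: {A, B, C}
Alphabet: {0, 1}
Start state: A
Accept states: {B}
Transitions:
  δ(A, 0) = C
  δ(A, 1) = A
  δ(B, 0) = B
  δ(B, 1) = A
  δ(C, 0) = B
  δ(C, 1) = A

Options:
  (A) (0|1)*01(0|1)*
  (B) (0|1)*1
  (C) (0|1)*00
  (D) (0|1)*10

Check each option against the DFA on short strings; one disagreement eliminates an option:
  (A) (0|1)*01(0|1)*: on '00' the DFA goes A → C → B and accepts (B ∈ Accept), but the regex does not match it → eliminate
  (B) (0|1)*1: on '1' the DFA goes A → A and rejects (A ∉ Accept), but the regex matches it → eliminate
  (C) (0|1)*00: agrees with the DFA on every string of length ≤ 6
  (D) (0|1)*10: on '00' the DFA goes A → C → B and accepts (B ∈ Accept), but the regex does not match it → eliminate
Only (C) is consistent with the DFA.
(C) (0|1)*00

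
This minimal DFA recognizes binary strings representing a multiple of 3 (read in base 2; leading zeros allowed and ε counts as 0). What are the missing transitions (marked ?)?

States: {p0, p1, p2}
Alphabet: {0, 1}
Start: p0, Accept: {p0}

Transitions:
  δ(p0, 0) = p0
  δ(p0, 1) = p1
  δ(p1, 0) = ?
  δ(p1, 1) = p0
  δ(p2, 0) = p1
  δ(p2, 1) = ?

From the language and accept set, identify what each state tracks — p0: value ≡ 0 (mod 3); p1: value ≡ 1 (mod 3); p2: value ≡ 2 (mod 3).
Each missing δ(q, a) is the state matching the new tracked value after reading a.
δ(p1, 0) = p2; δ(p2, 1) = p2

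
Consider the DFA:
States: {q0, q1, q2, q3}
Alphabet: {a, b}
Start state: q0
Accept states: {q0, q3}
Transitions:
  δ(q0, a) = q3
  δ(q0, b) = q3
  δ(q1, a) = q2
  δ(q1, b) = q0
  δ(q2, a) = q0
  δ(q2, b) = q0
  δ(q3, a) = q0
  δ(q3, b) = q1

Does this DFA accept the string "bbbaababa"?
Processing string "bbbaababa":
  q0 --b--> q3
  q3 --b--> q1
  q1 --b--> q0
  q0 --a--> q3
  q3 --a--> q0
  q0 --b--> q3
  q3 --a--> q0
  q0 --b--> q3
  q3 --a--> q0
Final state: q0
Accept states: {q0, q3}
Yes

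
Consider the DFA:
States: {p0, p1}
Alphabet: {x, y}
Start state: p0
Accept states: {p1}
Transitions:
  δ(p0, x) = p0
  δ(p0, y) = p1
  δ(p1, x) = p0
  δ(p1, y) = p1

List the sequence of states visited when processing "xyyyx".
read 'x': p0 → p0
  read 'y': p0 → p1
  read 'y': p1 → p1
  read 'y': p1 → p1
  read 'x': p1 → p0
p0 -> p0 -> p1 -> p1 -> p1 -> p0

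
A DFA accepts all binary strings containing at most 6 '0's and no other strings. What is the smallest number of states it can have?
By Myhill–Nerode, count the distinguishable equivalence classes: 8 classes — having seen 0, 1, …, 6, or >6 copies of '0'; counts 0 through 6 are accepting and >6 is dead.
8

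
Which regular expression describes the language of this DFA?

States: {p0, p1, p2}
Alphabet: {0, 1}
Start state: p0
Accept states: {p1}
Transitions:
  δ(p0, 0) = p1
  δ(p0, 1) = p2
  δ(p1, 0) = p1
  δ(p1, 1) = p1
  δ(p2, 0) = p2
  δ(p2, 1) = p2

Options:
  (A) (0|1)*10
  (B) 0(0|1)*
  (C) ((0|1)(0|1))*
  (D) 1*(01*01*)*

Check each option against the DFA on short strings; one disagreement eliminates an option:
  (A) (0|1)*10: on '0' the DFA goes p0 → p1 and accepts (p1 ∈ Accept), but the regex does not match it → eliminate
  (B) 0(0|1)*: agrees with the DFA on every string of length ≤ 6
  (C) ((0|1)(0|1))*: on ε the DFA stays in p0 and rejects (p0 ∉ Accept), but the regex matches it → eliminate
  (D) 1*(01*01*)*: on ε the DFA stays in p0 and rejects (p0 ∉ Accept), but the regex matches it → eliminate
Only (B) is consistent with the DFA.
(B) 0(0|1)*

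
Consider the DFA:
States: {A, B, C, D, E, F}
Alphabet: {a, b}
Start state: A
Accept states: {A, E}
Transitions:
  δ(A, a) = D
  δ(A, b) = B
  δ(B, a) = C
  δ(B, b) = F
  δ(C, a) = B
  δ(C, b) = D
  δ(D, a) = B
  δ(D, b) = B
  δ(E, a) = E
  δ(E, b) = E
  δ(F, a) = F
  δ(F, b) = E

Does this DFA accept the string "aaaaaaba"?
Processing string "aaaaaaba":
  A --a--> D
  D --a--> B
  B --a--> C
  C --a--> B
  B --a--> C
  C --a--> B
  B --b--> F
  F --a--> F
Final state: F
Accept states: {A, E}
No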